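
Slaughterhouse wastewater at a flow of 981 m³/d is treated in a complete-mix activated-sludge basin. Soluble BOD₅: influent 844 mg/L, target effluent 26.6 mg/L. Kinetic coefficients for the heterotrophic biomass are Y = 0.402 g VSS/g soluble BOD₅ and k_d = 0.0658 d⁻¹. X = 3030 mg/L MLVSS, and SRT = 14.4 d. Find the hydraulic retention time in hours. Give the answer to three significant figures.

Steady-state biomass mass balance: V·X·(1 + k_d·θ_c) = Y·Q·(S₀ − S)·θ_c, so V = 0.402 × 981 × (844 − 26.6) × 14.4 / [3030 × (1 + 0.0658 × 14.4)] = 4.64×10^6 / 5901 = 786.6 m³.
Hydraulic retention time τ = V/Q = 786.6 / 981 = 0.8019 d = 19.24 h.

τ ≈ 19.2 h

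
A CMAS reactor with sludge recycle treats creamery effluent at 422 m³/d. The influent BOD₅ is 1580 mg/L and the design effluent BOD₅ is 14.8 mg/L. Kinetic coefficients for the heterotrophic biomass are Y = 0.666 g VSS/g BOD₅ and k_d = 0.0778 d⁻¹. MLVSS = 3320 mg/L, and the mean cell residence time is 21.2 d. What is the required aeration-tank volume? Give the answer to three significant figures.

V ≈ 1060 m³

From the SRT design equation V = Y Q (S₀−S) θ_c / [X (1 + k_d θ_c)] = 0.666 × 422 × (1580 − 14.8) × 21.2 / [3320 × (1 + 0.0778 × 21.2)] = 9.33×10^6 / 8796 = 1060 m³.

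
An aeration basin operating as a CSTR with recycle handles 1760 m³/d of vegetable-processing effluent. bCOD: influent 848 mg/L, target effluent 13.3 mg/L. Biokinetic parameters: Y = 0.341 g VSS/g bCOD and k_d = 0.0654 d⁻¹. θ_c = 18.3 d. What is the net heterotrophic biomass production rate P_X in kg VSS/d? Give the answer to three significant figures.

Correct the yield for decay: Y_obs = Y/(1 + k_d θ_c) = 0.341 / (1 + 0.0654 × 18.3) = 0.341 / 2.197 = 0.1552.
Q·(S₀ − S) = 1760 × (848 − 13.3) × 10⁻³ = 1469 kg/d removed.
So the net sludge growth is P_X = 0.1552 × 1469 = 228.0 kg VSS/d.

P_X ≈ 228 kg VSS/d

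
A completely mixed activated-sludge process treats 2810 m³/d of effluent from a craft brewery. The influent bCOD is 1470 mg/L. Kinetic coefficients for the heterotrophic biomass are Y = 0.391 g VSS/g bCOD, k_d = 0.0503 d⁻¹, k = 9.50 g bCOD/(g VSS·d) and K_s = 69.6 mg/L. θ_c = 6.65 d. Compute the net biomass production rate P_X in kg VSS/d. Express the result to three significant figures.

P_X ≈ 1210 kg VSS/d

From the Monod/SRT balance for a CMAS, S = K_s·(1+k_d θ_c)/[θ_c·(Y k − k_d) − 1] = 69.6 × (1 + 0.0503 × 6.65) / [6.65 × (0.391 × 9.50 − 0.0503) − 1] = 92.88 / 23.37 = 3.975 mg/L.
Y_obs = Y / (1 + k_d θ_c) = 0.391 / (1 + 0.0503 × 6.65) = 0.391 / 1.334 = 0.2930.
Mass of bCOD removed per day: Q(S₀ − S) = 2810 × 1466 g/m³ = 4120 kg/d.
Biomass produced: P_X = Y_obs·Q·ΔS = 0.2930 × 4120 ≈ 1207 kg VSS/d.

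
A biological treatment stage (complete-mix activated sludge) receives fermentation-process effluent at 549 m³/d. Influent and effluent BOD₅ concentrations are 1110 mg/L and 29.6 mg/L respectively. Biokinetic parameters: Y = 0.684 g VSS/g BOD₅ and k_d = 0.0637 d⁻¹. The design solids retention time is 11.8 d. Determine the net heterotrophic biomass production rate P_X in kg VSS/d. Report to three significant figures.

Y_obs = Y / (1 + k_d θ_c) = 0.684 / (1 + 0.0637 × 11.8) = 0.684 / 1.752 = 0.3905.
Q·(S₀ − S) = 549 × (1110 − 29.6) × 10⁻³ = 593.1 kg/d removed.
So the net sludge growth is P_X = 0.3905 × 593.1 = 231.6 kg VSS/d.

P_X ≈ 232 kg VSS/d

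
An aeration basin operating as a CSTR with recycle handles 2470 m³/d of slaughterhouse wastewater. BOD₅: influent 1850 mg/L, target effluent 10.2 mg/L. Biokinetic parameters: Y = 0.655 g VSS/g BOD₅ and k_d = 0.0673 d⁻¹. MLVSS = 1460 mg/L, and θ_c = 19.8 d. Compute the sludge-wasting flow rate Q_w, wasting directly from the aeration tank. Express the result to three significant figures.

From the SRT design equation V = Y Q (S₀−S) θ_c / [X (1 + k_d θ_c)] = 0.655 × 2470 × (1850 − 10.2) × 19.8 / [1460 × (1 + 0.0673 × 19.8)] = 5.89×10^7 / 3406 = 17306 m³.
With mixed-liquor wasting, θ_c = V/Q_w, so Q_w = V/θ_c = 17306/19.8 = 874.0 m³/d.

Q_w ≈ 874 m³/d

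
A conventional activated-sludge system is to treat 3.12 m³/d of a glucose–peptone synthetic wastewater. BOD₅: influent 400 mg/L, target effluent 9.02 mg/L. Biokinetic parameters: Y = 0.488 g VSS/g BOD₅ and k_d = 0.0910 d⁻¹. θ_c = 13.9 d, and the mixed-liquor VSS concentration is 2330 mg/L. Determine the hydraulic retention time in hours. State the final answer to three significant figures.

τ ≈ 12.1 h

Rearranging the biomass balance for a CMAS with decay, V = Y·Q·ΔS·θ_c / [X·(1+k_d θ_c)] = 0.488 × 3.12 × (400 − 9.02) × 13.9 / [2330 × (1 + 0.0910 × 13.9)] = 8.27×10^3 / 5277 = 1.568 m³.
HRT = V/Q = 1.568 m³ / 3.12 m³·d⁻¹ = 0.5026 d × 24 = 12.06 h.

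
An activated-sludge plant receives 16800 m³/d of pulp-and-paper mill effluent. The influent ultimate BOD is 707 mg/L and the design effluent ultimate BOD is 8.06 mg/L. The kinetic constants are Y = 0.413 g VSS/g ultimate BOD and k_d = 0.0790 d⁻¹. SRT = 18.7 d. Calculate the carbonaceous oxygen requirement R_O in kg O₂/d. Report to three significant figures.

R_O ≈ 8960 kg O₂/d

Y_obs = Y / (1 + k_d θ_c) = 0.413 / (1 + 0.0790 × 18.7) = 0.413 / 2.477 = 0.1667.
Q·(S₀ − S) = 16800 × (707 − 8.06) × 10⁻³ = 11742 kg/d removed.
P_X = Y_obs·Q·(S₀ − S) = 0.1667 × 11742 = 1958 kg VSS/d.
R_O = Q·ΔS − 1.42 P_X = 11742 − 2780 = 8962 kg O₂/d.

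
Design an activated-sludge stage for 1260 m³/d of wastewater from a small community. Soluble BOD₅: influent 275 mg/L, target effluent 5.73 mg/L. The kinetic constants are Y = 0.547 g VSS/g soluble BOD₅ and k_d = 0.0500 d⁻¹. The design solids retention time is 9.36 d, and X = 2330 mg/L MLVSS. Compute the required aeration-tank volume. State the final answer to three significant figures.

V ≈ 508 m³

Rearranging the biomass balance for a CMAS with decay, V = Y·Q·ΔS·θ_c / [X·(1+k_d θ_c)] = 0.547 × 1260 × (275 − 5.73) × 9.36 / [2330 × (1 + 0.0500 × 9.36)] = 1.74×10^6 / 3420 = 507.9 m³.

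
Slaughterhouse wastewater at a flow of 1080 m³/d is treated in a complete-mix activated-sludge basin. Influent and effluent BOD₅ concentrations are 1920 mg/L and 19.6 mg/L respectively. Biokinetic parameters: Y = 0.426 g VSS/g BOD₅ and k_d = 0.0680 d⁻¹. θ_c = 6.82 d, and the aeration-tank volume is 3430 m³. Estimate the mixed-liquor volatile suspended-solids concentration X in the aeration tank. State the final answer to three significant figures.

X ≈ 1190 mg/L

X = Y·Q·ΔS·θ_c / [V·(1 + k_d θ_c)] = 0.426 × 1080 × (1920 − 19.6) × 6.82 / [3430 × (1 + 0.0680 × 6.82)] = 1188 mg/L.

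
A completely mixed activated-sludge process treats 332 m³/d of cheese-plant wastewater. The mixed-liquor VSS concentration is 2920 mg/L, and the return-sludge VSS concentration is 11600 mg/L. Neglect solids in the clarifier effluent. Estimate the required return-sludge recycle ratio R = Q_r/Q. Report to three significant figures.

Solids balance on the clarifier gives (1+R)X = R·X_r, so R = X/(X_r − X) = 2920 / (11600 − 2920) = 0.3364.

R ≈ 0.336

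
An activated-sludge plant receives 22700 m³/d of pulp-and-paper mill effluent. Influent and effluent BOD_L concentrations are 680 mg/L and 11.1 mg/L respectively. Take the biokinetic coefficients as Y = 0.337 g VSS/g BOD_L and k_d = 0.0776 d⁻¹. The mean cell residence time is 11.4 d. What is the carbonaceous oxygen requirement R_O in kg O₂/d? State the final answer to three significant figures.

R_O ≈ 11300 kg O₂/d

The observed yield is Y_obs = Y/(1 + k_d·θ_c) = 0.337 / (1 + 0.0776 × 11.4) = 0.337 / 1.885 = 0.1788 g VSS per g BOD_L removed.
Q·(S₀ − S) = 22700 × (680 − 11.1) × 10⁻³ = 15184 kg/d removed.
Biomass synthesised: P_X = Y_obs × 15184 = 2715 kg VSS/d.
R_O = Q·ΔS − 1.42 P_X = 15184 − 3855 = 11329 kg O₂/d.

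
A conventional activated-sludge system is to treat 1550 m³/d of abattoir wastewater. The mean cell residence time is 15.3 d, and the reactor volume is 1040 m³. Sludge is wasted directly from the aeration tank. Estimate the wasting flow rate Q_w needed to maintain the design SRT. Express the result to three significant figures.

With mixed-liquor wasting, θ_c = V/Q_w, so Q_w = V/θ_c = 1040/15.3 = 67.97 m³/d.

Q_w ≈ 68.0 m³/d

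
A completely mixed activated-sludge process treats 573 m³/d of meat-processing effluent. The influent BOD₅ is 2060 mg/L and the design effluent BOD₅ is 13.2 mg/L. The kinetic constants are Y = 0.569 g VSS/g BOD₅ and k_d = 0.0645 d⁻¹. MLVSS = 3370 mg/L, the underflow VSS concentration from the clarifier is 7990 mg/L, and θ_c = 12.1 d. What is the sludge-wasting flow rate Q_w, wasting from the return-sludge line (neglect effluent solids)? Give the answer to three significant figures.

Steady-state biomass mass balance: V·X·(1 + k_d·θ_c) = Y·Q·(S₀ − S)·θ_c, so V = 0.569 × 573 × (2060 − 13.2) × 12.1 / [3370 × (1 + 0.0645 × 12.1)] = 8.07×10^6 / 6000 = 1346 m³.
Wasting from the return line (neglecting effluent solids): Q_w = V·X / (θ_c·X_r) = 1346 × 3370 / (12.1 × 7990) = 46.91 m³/d.

Q_w ≈ 46.9 m³/d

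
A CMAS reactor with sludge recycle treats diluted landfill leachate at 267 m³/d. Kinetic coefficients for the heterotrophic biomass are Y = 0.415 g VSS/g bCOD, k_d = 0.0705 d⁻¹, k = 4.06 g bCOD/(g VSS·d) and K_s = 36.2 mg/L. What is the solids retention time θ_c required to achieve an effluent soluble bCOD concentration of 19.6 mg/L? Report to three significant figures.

From 1/θ_c = Y·k·S/(K_s + S) − k_d: Y·k·S/(K_s+S) = 0.415 × 4.06 × 19.6 / (36.2 + 19.6) = 0.5918 d⁻¹.
Then 1/θ_c = μ − k_d = 0.5918 − 0.0705 = 0.5213 d⁻¹, giving θ_c = 1.918 d.

θ_c ≈ 1.92 d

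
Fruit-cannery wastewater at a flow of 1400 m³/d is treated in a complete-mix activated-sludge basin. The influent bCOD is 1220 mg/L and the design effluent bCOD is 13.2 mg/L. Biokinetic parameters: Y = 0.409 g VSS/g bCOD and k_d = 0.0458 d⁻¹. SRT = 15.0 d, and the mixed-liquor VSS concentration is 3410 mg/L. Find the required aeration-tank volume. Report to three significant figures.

V ≈ 1800 m³

Rearranging the biomass balance for a CMAS with decay, V = Y·Q·ΔS·θ_c / [X·(1+k_d θ_c)] = 0.409 × 1400 × (1220 − 13.2) × 15.0 / [3410 × (1 + 0.0458 × 15.0)] = 1.04×10^7 / 5753 = 1802 m³.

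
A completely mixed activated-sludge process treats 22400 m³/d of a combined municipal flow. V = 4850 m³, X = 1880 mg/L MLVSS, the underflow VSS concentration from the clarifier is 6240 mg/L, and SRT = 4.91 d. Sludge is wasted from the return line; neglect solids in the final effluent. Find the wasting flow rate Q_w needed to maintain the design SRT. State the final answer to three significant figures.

Q_w = (V·X)/(θ_c X_r) = 4850 × 1880 / (4.91 × 6240) = 297.6 m³/d.

Q_w ≈ 298 m³/d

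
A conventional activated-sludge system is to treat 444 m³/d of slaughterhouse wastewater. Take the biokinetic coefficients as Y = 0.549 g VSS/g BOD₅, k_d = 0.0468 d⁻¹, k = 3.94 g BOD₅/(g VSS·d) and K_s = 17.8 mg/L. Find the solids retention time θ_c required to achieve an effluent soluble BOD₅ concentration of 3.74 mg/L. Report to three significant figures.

At the target effluent, Y k S/(K_s+S) = 0.549×3.94×3.74/21.54 = 0.3756 d⁻¹.
1/θ_c = 0.3756 − 0.0468 = 0.3288 d⁻¹, so θ_c = 3.042 d.

θ_c ≈ 3.04 d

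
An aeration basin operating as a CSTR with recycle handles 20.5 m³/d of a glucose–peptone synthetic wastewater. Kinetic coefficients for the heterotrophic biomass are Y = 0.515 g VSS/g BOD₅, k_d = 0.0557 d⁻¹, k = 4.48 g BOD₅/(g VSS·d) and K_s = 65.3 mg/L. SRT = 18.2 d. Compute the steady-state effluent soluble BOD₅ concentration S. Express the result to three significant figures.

S ≈ 3.29 mg/L

Effluent substrate depends only on kinetics and SRT: S = K_s(1 + k_d θ_c) / [θ_c(Yk − k_d) − 1] = 65.3 × (1 + 0.0557 × 18.2) / [18.2 × (0.515 × 4.48 − 0.0557) − 1] = 131.5 / 39.98 = 3.289 mg/L.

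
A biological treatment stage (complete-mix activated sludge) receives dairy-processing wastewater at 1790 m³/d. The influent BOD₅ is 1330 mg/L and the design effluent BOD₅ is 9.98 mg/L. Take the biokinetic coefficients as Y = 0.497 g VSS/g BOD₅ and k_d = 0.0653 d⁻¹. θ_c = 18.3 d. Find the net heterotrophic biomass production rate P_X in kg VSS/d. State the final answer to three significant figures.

P_X ≈ 535 kg VSS/d

Y_obs = Y / (1 + k_d θ_c) = 0.497 / (1 + 0.0653 × 18.3) = 0.497 / 2.195 = 0.2264.
ΔS = 1330 − 9.98 = 1320 mg/L, so the substrate removal rate is 1790 × 1320/1000 = 2363 kg BOD₅/d.
So the net sludge growth is P_X = 0.2264 × 2363 = 535.0 kg VSS/d.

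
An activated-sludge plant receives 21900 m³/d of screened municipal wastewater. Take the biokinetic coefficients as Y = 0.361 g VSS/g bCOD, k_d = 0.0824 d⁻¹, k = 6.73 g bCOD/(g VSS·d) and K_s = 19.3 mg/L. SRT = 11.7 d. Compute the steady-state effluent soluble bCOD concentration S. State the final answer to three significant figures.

S ≈ 1.43 mg/L

For a completely mixed reactor with recycle the Lawrence–McCarty relation gives S = K_s·(1 + k_d·θ_c) / [θ_c·(Y·k − k_d) − 1] = 19.3 × (1 + 0.0824 × 11.7) / [11.7 × (0.361 × 6.73 − 0.0824) − 1] = 37.91 / 26.46 = 1.433 mg/L.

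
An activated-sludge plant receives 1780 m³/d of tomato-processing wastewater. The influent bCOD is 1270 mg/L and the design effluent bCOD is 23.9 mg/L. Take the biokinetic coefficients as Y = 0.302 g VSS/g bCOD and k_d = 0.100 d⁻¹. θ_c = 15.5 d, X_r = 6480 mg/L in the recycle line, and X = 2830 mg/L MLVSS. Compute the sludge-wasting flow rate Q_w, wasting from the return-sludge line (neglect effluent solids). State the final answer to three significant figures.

Q_w ≈ 40.5 m³/d

Steady-state biomass mass balance: V·X·(1 + k_d·θ_c) = Y·Q·(S₀ − S)·θ_c, so V = 0.302 × 1780 × (1270 − 23.9) × 15.5 / [2830 × (1 + 0.100 × 15.5)] = 1.04×10^7 / 7216 = 1439 m³.
θ_c = V·X/(Q_w·X_r) when wasting from the recycle, so Q_w = V·X/(θ_c·X_r) = 1439 × 2830 / (15.5 × 6480) = 40.54 m³/d.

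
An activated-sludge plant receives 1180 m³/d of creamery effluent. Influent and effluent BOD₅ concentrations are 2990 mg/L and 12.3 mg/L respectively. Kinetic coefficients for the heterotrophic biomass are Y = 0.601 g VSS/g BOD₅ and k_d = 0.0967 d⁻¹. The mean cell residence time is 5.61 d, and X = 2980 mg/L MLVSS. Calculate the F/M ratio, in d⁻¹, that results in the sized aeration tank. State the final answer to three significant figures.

Rearranging the biomass balance for a CMAS with decay, V = Y·Q·ΔS·θ_c / [X·(1+k_d θ_c)] = 0.601 × 1180 × (2990 − 12.3) × 5.61 / [2980 × (1 + 0.0967 × 5.61)] = 1.18×10^7 / 4597 = 2577 m³.
F/M = applied load / biomass = Q·S₀/(V·X) = 1180 × 2990 / (2577 × 2980) = 0.4594 d⁻¹.

F/M ≈ 0.459 d⁻¹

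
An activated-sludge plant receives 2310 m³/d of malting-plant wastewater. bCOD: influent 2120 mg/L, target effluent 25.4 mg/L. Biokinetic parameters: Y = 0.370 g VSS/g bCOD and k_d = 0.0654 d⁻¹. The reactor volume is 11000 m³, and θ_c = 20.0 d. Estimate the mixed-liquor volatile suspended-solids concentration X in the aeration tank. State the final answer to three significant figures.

Solving the biomass balance for X: X = Y Q (S₀−S) θ_c / [V (1+k_d θ_c)] = 0.370 × 2310 × (2120 − 25.4) × 20.0 / [11000 × (1 + 0.0654 × 20.0)] = 1410 mg/L.

X ≈ 1410 mg/L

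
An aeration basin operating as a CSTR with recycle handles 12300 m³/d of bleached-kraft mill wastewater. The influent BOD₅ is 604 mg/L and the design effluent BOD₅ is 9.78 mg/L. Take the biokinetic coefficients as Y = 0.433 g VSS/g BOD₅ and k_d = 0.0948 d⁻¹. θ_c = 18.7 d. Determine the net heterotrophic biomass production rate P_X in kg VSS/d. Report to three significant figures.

P_X ≈ 1140 kg VSS/d

Observed yield with endogenous decay: Y_obs = Y / (1 + k_d·θ_c) = 0.433 / (1 + 0.0948 × 18.7) = 0.433 / 2.773 = 0.1562 g VSS/g BOD₅.
Substrate removed = Q·(S₀ − S) = 12300 m³/d × (604 − 9.78) g/m³ = 7.31×10^6 g/d = 7309 kg/d.
P_X = Y_obs · Q(S₀ − S) = 0.1562 × 7309 = 1141 kg VSS/d.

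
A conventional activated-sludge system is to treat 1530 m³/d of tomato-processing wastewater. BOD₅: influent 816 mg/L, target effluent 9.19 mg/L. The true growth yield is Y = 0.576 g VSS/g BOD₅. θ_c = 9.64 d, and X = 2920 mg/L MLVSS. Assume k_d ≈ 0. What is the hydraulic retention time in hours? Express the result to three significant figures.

V·X = Y·Q·ΔS·θ_c gives V = 0.576 × 1530 × (816 − 9.19) × 9.64 / 2920 = 2347 m³.
HRT = V/Q = 2347 m³ / 1530 m³·d⁻¹ = 1.534 d × 24 = 36.82 h.

τ ≈ 36.8 h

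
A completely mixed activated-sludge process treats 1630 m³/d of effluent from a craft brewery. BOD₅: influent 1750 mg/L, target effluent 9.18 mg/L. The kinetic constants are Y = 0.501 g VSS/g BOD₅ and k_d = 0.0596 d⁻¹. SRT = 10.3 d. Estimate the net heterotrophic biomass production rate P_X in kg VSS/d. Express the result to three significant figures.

P_X ≈ 881 kg VSS/d

The observed yield is Y_obs = Y/(1 + k_d·θ_c) = 0.501 / (1 + 0.0596 × 10.3) = 0.501 / 1.614 = 0.3104 g VSS per g BOD₅ removed.
ΔS = 1750 − 9.18 = 1741 mg/L, so the substrate removal rate is 1630 × 1741/1000 = 2838 kg BOD₅/d.
Net biomass production P_X = Y_obs × Q·(S₀ − S) = 0.3104 × 2838 = 880.9 kg VSS/d.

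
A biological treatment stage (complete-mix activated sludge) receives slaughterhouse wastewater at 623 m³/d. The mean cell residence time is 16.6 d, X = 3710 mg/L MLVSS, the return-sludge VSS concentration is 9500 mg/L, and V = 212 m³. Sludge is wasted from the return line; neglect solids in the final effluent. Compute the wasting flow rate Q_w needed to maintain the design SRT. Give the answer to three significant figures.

θ_c = V·X/(Q_w·X_r) when wasting from the recycle, so Q_w = V·X/(θ_c·X_r) = 212.0 × 3710 / (16.6 × 9500) = 4.987 m³/d.

Q_w ≈ 4.99 m³/d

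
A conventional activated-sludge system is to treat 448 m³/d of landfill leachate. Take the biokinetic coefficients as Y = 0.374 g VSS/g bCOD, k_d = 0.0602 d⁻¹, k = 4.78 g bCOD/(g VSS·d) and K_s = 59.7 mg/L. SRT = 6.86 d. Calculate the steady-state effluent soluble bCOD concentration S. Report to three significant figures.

From the Monod/SRT balance for a CMAS, S = K_s·(1+k_d θ_c)/[θ_c·(Y k − k_d) − 1] = 59.7 × (1 + 0.0602 × 6.86) / [6.86 × (0.374 × 4.78 − 0.0602) − 1] = 84.35 / 10.85 = 7.774 mg/L.

S ≈ 7.77 mg/L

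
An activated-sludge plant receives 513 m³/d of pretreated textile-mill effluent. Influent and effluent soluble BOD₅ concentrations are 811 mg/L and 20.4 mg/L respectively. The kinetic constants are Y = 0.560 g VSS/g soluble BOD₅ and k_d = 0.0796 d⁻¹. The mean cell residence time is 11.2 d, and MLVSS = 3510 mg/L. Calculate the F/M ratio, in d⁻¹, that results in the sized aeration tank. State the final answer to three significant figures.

F/M ≈ 0.309 d⁻¹

Rearranging the biomass balance for a CMAS with decay, V = Y·Q·ΔS·θ_c / [X·(1+k_d θ_c)] = 0.560 × 513 × (811 − 20.4) × 11.2 / [3510 × (1 + 0.0796 × 11.2)] = 2.54×10^6 / 6639 = 383.1 m³.
F/M = applied load / biomass = Q·S₀/(V·X) = 513 × 811 / (383.1 × 3510) = 0.3094 d⁻¹.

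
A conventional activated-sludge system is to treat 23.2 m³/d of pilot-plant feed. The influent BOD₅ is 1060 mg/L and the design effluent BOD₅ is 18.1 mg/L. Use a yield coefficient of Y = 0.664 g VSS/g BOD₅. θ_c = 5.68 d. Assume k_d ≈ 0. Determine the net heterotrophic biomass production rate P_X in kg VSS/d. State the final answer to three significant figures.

Since k_d ≈ 0, Y_obs = Y = 0.664 g VSS/g BOD₅.
Substrate removed = Q·(S₀ − S) = 23.2 m³/d × (1060 − 18.1) g/m³ = 2.42×10^4 g/d = 24.17 kg/d.
Biomass produced: P_X = Y_obs·Q·ΔS = 0.6640 × 24.17 ≈ 16.05 kg VSS/d.

P_X ≈ 16.1 kg VSS/d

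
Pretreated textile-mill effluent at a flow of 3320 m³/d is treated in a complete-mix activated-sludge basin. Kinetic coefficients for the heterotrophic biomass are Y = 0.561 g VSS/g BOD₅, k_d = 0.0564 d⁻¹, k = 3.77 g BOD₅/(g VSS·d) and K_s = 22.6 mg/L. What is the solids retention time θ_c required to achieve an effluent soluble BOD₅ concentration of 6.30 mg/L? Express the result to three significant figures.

θ_c ≈ 2.47 d

From 1/θ_c = Y·k·S/(K_s + S) − k_d: Y·k·S/(K_s+S) = 0.561 × 3.77 × 6.30 / (22.6 + 6.30) = 0.4610 d⁻¹.
θ_c = 1/(μ − k_d) = 1/(0.4610 − 0.0564) = 1/0.4046 = 2.471 d.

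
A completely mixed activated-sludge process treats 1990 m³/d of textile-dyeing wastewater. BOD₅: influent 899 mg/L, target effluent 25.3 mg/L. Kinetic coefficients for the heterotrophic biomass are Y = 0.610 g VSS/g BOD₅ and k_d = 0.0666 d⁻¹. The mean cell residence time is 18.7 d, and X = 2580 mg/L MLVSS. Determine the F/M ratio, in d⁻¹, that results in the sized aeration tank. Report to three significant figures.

Steady-state biomass mass balance: V·X·(1 + k_d·θ_c) = Y·Q·(S₀ − S)·θ_c, so V = 0.610 × 1990 × (899 − 25.3) × 18.7 / [2580 × (1 + 0.0666 × 18.7)] = 1.98×10^7 / 5793 = 3423 m³.
F/M = applied load / biomass = Q·S₀/(V·X) = 1990 × 899 / (3423 × 2580) = 0.2025 d⁻¹.

F/M ≈ 0.203 d⁻¹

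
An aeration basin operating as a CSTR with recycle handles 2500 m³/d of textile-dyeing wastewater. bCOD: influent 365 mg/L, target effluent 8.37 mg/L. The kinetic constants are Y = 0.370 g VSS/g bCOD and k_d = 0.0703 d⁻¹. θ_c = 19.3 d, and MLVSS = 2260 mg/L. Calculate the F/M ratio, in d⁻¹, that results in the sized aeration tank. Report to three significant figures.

F/M ≈ 0.338 d⁻¹

Steady-state biomass mass balance: V·X·(1 + k_d·θ_c) = Y·Q·(S₀ − S)·θ_c, so V = 0.370 × 2500 × (365 − 8.37) × 19.3 / [2260 × (1 + 0.0703 × 19.3)] = 6.37×10^6 / 5326 = 1195 m³.
Food-to-microorganism ratio F/M = Q S₀ / (V X) = 2500 × 365 / (1195 × 2260) = 0.3378 d⁻¹.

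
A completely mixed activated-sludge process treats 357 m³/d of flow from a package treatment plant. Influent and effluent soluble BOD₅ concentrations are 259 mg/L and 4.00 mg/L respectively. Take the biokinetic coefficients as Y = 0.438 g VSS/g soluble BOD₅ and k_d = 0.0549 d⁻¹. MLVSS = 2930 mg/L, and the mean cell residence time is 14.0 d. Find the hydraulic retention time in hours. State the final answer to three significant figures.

Rearranging the biomass balance for a CMAS with decay, V = Y·Q·ΔS·θ_c / [X·(1+k_d θ_c)] = 0.438 × 357 × (259 − 4.00) × 14.0 / [2930 × (1 + 0.0549 × 14.0)] = 5.58×10^5 / 5182 = 107.7 m³.
HRT = V/Q = 107.7 m³ / 357 m³·d⁻¹ = 0.3017 d × 24 = 7.242 h.

τ ≈ 7.24 h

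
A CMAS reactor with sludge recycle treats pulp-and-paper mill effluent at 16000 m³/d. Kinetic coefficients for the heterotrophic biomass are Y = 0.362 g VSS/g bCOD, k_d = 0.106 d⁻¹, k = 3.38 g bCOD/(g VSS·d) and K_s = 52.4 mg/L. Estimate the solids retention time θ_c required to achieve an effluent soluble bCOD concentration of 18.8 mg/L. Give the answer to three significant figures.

At the target effluent, Y k S/(K_s+S) = 0.362×3.38×18.8/71.20 = 0.3231 d⁻¹.
θ_c = 1/(μ − k_d) = 1/(0.3231 − 0.106) = 1/0.2171 = 4.607 d.

θ_c ≈ 4.61 d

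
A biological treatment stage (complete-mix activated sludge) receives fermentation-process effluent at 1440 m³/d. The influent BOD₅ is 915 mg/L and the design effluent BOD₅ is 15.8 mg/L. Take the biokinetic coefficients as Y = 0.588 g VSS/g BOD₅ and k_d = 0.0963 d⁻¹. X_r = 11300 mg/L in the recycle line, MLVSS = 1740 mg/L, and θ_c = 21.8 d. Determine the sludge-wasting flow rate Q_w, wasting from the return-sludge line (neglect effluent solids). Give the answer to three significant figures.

From the SRT design equation V = Y Q (S₀−S) θ_c / [X (1 + k_d θ_c)] = 0.588 × 1440 × (915 − 15.8) × 21.8 / [1740 × (1 + 0.0963 × 21.8)] = 1.66×10^7 / 5393 = 3078 m³.
Wasting from the return line (neglecting effluent solids): Q_w = V·X / (θ_c·X_r) = 3078 × 1740 / (21.8 × 11300) = 21.74 m³/d.

Q_w ≈ 21.7 m³/d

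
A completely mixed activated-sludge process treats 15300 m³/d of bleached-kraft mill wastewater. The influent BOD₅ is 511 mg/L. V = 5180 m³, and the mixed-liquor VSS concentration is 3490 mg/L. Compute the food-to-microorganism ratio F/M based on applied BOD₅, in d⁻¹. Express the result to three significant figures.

F/M = Q·S₀ / (V·X) = 15300 × 511 / (5180 × 3490) = 0.4325 g BOD₅·(g VSS·d)⁻¹.

F/M ≈ 0.432 d⁻¹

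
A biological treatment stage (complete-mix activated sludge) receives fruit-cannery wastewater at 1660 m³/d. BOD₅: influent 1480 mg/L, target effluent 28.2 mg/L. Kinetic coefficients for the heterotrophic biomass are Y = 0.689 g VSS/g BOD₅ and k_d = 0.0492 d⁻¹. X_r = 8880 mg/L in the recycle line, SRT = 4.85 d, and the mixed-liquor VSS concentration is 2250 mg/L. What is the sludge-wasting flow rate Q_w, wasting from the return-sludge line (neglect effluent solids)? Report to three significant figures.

Steady-state biomass mass balance: V·X·(1 + k_d·θ_c) = Y·Q·(S₀ − S)·θ_c, so V = 0.689 × 1660 × (1480 − 28.2) × 4.85 / [2250 × (1 + 0.0492 × 4.85)] = 8.05×10^6 / 2787 = 2890 m³.
Wasting from the return line (neglecting effluent solids): Q_w = V·X / (θ_c·X_r) = 2890 × 2250 / (4.85 × 8880) = 151.0 m³/d.

Q_w ≈ 151 m³/d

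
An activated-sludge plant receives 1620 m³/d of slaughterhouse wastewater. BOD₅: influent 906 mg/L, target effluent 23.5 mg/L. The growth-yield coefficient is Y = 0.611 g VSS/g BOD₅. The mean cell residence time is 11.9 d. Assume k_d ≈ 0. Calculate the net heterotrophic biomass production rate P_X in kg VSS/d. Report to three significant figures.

With endogenous decay neglected, the observed yield equals the true yield: Y_obs = Y = 0.611 g VSS/g BOD₅.
Q·(S₀ − S) = 1620 × (906 − 23.5) × 10⁻³ = 1430 kg/d removed.
So the net sludge growth is P_X = 0.6110 × 1430 = 873.5 kg VSS/d.

P_X ≈ 874 kg VSS/d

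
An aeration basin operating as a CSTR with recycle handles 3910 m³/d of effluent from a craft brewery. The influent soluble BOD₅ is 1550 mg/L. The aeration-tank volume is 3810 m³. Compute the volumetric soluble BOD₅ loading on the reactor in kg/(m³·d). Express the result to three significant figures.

L_v ≈ 1.59 kg soluble BOD₅/(m³·d)

L_v = Q S₀ / V = 3910 × 1550 × 10⁻³ / 3810 = 1.591 kg/(m³·d).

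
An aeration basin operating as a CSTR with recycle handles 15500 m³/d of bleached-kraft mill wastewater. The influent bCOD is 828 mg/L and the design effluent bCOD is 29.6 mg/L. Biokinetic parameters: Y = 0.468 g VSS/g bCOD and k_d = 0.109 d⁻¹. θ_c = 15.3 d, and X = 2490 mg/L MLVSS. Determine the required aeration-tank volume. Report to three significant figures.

V ≈ 13300 m³

Rearranging the biomass balance for a CMAS with decay, V = Y·Q·ΔS·θ_c / [X·(1+k_d θ_c)] = 0.468 × 15500 × (828 − 29.6) × 15.3 / [2490 × (1 + 0.109 × 15.3)] = 8.86×10^7 / 6643 = 13340 m³.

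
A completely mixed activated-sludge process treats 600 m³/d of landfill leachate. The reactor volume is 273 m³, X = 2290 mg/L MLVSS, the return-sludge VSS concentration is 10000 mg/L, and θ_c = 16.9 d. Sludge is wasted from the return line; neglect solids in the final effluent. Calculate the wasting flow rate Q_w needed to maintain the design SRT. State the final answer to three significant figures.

θ_c = V·X/(Q_w·X_r) when wasting from the recycle, so Q_w = V·X/(θ_c·X_r) = 273.0 × 2290 / (16.9 × 10000) = 3.699 m³/d.

Q_w ≈ 3.70 m³/d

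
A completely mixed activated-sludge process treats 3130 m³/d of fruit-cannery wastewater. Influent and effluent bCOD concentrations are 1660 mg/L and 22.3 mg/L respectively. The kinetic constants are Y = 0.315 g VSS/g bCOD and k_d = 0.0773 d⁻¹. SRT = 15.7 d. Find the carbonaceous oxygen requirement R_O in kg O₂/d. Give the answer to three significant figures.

The observed yield is Y_obs = Y/(1 + k_d·θ_c) = 0.315 / (1 + 0.0773 × 15.7) = 0.315 / 2.214 = 0.1423 g VSS per g bCOD removed.
Q·(S₀ − S) = 3130 × (1660 − 22.3) × 10⁻³ = 5126 kg/d removed.
P_X = Y_obs·Q·(S₀ − S) = 0.1423 × 5126 = 729.4 kg VSS/d.
R_O = Q·(S₀ − S) − 1.42·P_X = 5126 − 1.42 × 729.4 = 4090 kg O₂/d.

R_O ≈ 4090 kg O₂/d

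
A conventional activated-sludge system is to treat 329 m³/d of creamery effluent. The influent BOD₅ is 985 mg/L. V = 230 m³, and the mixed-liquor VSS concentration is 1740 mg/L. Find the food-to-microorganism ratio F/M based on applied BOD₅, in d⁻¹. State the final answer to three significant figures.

Food-to-microorganism ratio F/M = Q S₀ / (V X) = 329 × 985 / (230.0 × 1740) = 0.8098 d⁻¹.

F/M ≈ 0.810 d⁻¹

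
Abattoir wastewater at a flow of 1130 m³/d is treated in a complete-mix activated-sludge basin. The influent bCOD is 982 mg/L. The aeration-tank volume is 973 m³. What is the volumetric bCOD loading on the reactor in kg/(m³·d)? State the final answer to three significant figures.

Volumetric loading L_v = Q·S₀ / V = 1130 × 982 g/m³ / 973.0 m³ = 1140 g/(m³·d) = 1.140 kg bCOD/(m³·d).

L_v ≈ 1.14 kg bCOD/(m³·d)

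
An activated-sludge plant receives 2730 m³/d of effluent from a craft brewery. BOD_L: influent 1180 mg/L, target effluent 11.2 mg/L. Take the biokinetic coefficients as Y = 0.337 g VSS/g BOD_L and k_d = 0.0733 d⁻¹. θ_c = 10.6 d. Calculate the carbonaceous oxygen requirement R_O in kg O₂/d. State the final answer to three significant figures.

Correct the yield for decay: Y_obs = Y/(1 + k_d θ_c) = 0.337 / (1 + 0.0733 × 10.6) = 0.337 / 1.777 = 0.1896.
Q·(S₀ − S) = 2730 × (1180 − 11.2) × 10⁻³ = 3191 kg/d removed.
Net sludge production P_X = 0.1896 × 3191 = 605.1 kg VSS/d.
R_O = Q·(S₀ − S) − 1.42·P_X = 3191 − 1.42 × 605.1 = 2332 kg O₂/d.

R_O ≈ 2330 kg O₂/d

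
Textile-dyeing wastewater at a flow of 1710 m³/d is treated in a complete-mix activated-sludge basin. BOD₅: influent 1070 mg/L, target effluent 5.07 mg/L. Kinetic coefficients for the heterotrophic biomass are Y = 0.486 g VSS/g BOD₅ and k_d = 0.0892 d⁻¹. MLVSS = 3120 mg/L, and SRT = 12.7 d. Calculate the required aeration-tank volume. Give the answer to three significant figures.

V ≈ 1690 m³

Steady-state biomass mass balance: V·X·(1 + k_d·θ_c) = Y·Q·(S₀ − S)·θ_c, so V = 0.486 × 1710 × (1070 − 5.07) × 12.7 / [3120 × (1 + 0.0892 × 12.7)] = 1.12×10^7 / 6654 = 1689 m³.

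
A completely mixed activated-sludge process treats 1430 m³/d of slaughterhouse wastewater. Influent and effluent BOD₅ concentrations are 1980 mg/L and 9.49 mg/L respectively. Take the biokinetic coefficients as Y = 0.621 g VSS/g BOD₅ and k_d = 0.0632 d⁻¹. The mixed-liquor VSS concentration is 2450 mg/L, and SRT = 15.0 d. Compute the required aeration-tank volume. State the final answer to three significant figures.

Rearranging the biomass balance for a CMAS with decay, V = Y·Q·ΔS·θ_c / [X·(1+k_d θ_c)] = 0.621 × 1430 × (1980 − 9.49) × 15.0 / [2450 × (1 + 0.0632 × 15.0)] = 2.62×10^7 / 4773 = 5500 m³.

V ≈ 5500 m³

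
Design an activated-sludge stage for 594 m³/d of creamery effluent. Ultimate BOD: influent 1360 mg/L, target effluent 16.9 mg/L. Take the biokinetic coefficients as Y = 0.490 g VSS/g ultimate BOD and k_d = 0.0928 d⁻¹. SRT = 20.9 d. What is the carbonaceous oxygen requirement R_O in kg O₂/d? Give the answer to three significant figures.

R_O ≈ 609 kg O₂/d

The observed yield is Y_obs = Y/(1 + k_d·θ_c) = 0.490 / (1 + 0.0928 × 20.9) = 0.490 / 2.940 = 0.1667 g VSS per g ultimate BOD removed.
Mass of ultimate BOD removed per day: Q(S₀ − S) = 594 × 1343 g/m³ = 797.8 kg/d.
Biomass synthesised: P_X = Y_obs × 797.8 = 133.0 kg VSS/d.
Carbonaceous O₂ demand = substrate oxidised − cell-mass equivalent = 797.8 − 1.42 × 133.0 = 609.0 kg O₂/d.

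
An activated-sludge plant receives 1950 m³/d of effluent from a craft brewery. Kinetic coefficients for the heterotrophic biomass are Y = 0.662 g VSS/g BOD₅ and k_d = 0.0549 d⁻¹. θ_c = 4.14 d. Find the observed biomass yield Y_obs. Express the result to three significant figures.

Observed yield with endogenous decay: Y_obs = Y / (1 + k_d·θ_c) = 0.662 / (1 + 0.0549 × 4.14) = 0.662 / 1.227 = 0.5394 g VSS/g BOD₅.

Y_obs ≈ 0.539 g VSS/g BOD₅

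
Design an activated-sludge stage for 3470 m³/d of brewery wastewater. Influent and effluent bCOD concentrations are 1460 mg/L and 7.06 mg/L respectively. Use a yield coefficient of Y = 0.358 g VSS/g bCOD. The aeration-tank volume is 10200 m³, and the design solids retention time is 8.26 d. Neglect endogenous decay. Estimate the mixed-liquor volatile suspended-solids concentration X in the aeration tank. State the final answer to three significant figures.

X ≈ 1460 mg/L

Without decay, X = Y Q (S₀−S) θ_c / V = 0.358 × 3470 × (1460 − 7.06) × 8.26 / 10200 = 1462 mg/L.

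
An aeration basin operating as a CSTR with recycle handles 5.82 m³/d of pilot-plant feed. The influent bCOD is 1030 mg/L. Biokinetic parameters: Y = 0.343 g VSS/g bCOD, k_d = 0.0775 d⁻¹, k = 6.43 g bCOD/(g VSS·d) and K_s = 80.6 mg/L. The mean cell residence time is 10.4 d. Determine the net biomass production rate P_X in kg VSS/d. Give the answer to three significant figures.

P_X ≈ 1.13 kg VSS/d

Effluent substrate depends only on kinetics and SRT: S = K_s(1 + k_d θ_c) / [θ_c(Yk − k_d) − 1] = 80.6 × (1 + 0.0775 × 10.4) / [10.4 × (0.343 × 6.43 − 0.0775) − 1] = 145.6 / 21.13 = 6.889 mg/L.
Y_obs = Y / (1 + k_d θ_c) = 0.343 / (1 + 0.0775 × 10.4) = 0.343 / 1.806 = 0.1899.
ΔS = 1030 − 6.89 = 1023 mg/L, so the substrate removal rate is 5.82 × 1023/1000 = 5.955 kg bCOD/d.
P_X = Y_obs · Q(S₀ − S) = 0.1899 × 5.955 = 1.131 kg VSS/d.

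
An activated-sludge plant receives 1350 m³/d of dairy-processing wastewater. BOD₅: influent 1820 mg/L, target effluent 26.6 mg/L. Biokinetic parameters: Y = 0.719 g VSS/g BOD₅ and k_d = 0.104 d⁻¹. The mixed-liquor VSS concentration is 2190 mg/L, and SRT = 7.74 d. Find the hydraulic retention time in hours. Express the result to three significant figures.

τ ≈ 60.6 h

Rearranging the biomass balance for a CMAS with decay, V = Y·Q·ΔS·θ_c / [X·(1+k_d θ_c)] = 0.719 × 1350 × (1820 − 26.6) × 7.74 / [2190 × (1 + 0.104 × 7.74)] = 1.35×10^7 / 3953 = 3409 m³.
HRT = V/Q = 3409 m³ / 1350 m³·d⁻¹ = 2.525 d × 24 = 60.60 h.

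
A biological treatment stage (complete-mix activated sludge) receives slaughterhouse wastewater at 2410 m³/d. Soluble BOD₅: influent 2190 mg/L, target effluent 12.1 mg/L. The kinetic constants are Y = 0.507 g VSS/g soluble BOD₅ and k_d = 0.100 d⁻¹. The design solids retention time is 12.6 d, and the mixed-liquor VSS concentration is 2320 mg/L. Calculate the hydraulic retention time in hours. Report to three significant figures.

τ ≈ 63.7 h

Steady-state biomass mass balance: V·X·(1 + k_d·θ_c) = Y·Q·(S₀ − S)·θ_c, so V = 0.507 × 2410 × (2190 − 12.1) × 12.6 / [2320 × (1 + 0.100 × 12.6)] = 3.35×10^7 / 5243 = 6395 m³.
HRT = V/Q = 6395 m³ / 2410 m³·d⁻¹ = 2.654 d × 24 = 63.68 h.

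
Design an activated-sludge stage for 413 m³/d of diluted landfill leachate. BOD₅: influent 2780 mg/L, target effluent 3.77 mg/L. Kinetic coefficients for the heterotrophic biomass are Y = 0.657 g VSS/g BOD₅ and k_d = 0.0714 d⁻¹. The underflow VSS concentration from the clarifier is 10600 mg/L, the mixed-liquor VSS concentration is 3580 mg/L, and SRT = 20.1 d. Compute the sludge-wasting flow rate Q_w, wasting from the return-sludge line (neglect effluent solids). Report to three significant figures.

Q_w ≈ 29.2 m³/d

Rearranging the biomass balance for a CMAS with decay, V = Y·Q·ΔS·θ_c / [X·(1+k_d θ_c)] = 0.657 × 413 × (2780 − 3.77) × 20.1 / [3580 × (1 + 0.0714 × 20.1)] = 1.51×10^7 / 8718 = 1737 m³.
Q_w = (V·X)/(θ_c X_r) = 1737 × 3580 / (20.1 × 10600) = 29.18 m³/d.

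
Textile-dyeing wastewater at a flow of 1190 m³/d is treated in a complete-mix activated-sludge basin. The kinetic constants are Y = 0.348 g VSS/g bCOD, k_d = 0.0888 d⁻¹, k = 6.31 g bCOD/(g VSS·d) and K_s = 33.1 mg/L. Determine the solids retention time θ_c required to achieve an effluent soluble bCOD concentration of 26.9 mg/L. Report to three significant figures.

θ_c ≈ 1.12 d

Specific growth rate at S = 26.9 mg/L: μ = YkS/(K_s+S) = 0.348·6.31·26.9/(33.1+26.9) = 0.9845 d⁻¹.
Then 1/θ_c = μ − k_d = 0.9845 − 0.0888 = 0.8957 d⁻¹, giving θ_c = 1.116 d.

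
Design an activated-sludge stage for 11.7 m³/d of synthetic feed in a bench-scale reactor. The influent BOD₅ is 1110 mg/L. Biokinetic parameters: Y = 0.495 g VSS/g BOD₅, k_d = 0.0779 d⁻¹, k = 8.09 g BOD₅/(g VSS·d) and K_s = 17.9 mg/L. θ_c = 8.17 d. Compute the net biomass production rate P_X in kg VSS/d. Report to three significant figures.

P_X ≈ 3.93 kg VSS/d

Effluent substrate depends only on kinetics and SRT: S = K_s(1 + k_d θ_c) / [θ_c(Yk − k_d) − 1] = 17.9 × (1 + 0.0779 × 8.17) / [8.17 × (0.495 × 8.09 − 0.0779) − 1] = 29.29 / 31.08 = 0.9425 mg/L.
Correct the yield for decay: Y_obs = Y/(1 + k_d θ_c) = 0.495 / (1 + 0.0779 × 8.17) = 0.495 / 1.636 = 0.3025.
Mass of BOD₅ removed per day: Q(S₀ − S) = 11.7 × 1109 g/m³ = 12.98 kg/d.
So the net sludge growth is P_X = 0.3025 × 12.98 = 3.925 kg VSS/d.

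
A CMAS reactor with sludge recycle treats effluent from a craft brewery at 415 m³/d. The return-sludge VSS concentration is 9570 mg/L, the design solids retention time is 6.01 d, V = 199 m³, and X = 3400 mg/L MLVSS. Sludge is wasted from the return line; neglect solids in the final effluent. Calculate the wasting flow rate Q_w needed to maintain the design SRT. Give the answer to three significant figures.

Q_w = (V·X)/(θ_c X_r) = 199.0 × 3400 / (6.01 × 9570) = 11.76 m³/d.

Q_w ≈ 11.8 m³/d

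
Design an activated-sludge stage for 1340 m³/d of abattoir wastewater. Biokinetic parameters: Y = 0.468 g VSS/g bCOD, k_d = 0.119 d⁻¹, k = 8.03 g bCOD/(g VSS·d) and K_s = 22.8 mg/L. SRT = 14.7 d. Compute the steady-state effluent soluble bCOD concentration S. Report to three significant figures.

For a completely mixed reactor with recycle the Lawrence–McCarty relation gives S = K_s·(1 + k_d·θ_c) / [θ_c·(Y·k − k_d) − 1] = 22.8 × (1 + 0.119 × 14.7) / [14.7 × (0.468 × 8.03 − 0.119) − 1] = 62.68 / 52.49 = 1.194 mg/L.

S ≈ 1.19 mg/L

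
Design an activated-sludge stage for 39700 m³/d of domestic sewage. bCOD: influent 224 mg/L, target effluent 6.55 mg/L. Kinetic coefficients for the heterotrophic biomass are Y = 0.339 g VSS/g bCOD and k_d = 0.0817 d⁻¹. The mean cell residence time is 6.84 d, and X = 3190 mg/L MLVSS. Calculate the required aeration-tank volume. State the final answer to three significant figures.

V ≈ 4030 m³

Rearranging the biomass balance for a CMAS with decay, V = Y·Q·ΔS·θ_c / [X·(1+k_d θ_c)] = 0.339 × 39700 × (224 − 6.55) × 6.84 / [3190 × (1 + 0.0817 × 6.84)] = 2×10^7 / 4973 = 4025 m³.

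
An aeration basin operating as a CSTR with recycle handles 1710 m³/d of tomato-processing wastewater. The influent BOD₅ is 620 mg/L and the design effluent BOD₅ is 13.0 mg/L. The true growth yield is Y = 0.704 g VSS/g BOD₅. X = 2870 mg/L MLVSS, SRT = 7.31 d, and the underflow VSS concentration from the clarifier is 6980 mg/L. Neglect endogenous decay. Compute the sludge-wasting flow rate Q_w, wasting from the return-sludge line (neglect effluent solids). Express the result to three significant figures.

Q_w ≈ 105 m³/d

V·X = Y·Q·ΔS·θ_c gives V = 0.704 × 1710 × (620 − 13.0) × 7.31 / 2870 = 1861 m³.
Wasting from the return line (neglecting effluent solids): Q_w = V·X / (θ_c·X_r) = 1861 × 2870 / (7.31 × 6980) = 104.7 m³/d.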